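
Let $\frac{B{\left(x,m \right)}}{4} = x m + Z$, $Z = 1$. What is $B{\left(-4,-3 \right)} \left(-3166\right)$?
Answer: $-164632$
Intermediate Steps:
$B{\left(x,m \right)} = 4 + 4 m x$ ($B{\left(x,m \right)} = 4 \left(x m + 1\right) = 4 \left(m x + 1\right) = 4 \left(1 + m x\right) = 4 + 4 m x$)
$B{\left(-4,-3 \right)} \left(-3166\right) = \left(4 + 4 \left(-3\right) \left(-4\right)\right) \left(-3166\right) = \left(4 + 48\right) \left(-3166\right) = 52 \left(-3166\right) = -164632$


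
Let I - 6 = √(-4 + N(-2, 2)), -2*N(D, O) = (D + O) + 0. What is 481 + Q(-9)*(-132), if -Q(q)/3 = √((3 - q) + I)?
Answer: 481 + 396*√(18 + 2*I) ≈ 2163.7 + 93.195*I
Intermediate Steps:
N(D, O) = -D/2 - O/2 (N(D, O) = -((D + O) + 0)/2 = -(D + O)/2 = -D/2 - O/2)
I = 6 + 2*I (I = 6 + √(-4 + (-½*(-2) - ½*2)) = 6 + √(-4 + (1 - 1)) = 6 + √(-4 + 0) = 6 + √(-4) = 6 + 2*I ≈ 6.0 + 2.0*I)
Q(q) = -3*√(9 - q + 2*I) (Q(q) = -3*√((3 - q) + (6 + 2*I)) = -3*√(9 - q + 2*I))
481 + Q(-9)*(-132) = 481 - 3*√(9 - 1*(-9) + 2*I)*(-132) = 481 - 3*√(9 + 9 + 2*I)*(-132) = 481 - 3*√(18 + 2*I)*(-132) = 481 + 396*√(18 + 2*I)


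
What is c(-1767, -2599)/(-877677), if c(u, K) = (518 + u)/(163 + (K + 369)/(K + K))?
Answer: 3246151/372795061104 ≈ 8.7076e-6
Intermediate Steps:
c(u, K) = (518 + u)/(163 + (369 + K)/(2*K)) (c(u, K) = (518 + u)/(163 + (369 + K)/((2*K))) = (518 + u)/(163 + (369 + K)*(1/(2*K))) = (518 + u)/(163 + (369 + K)/(2*K)))
c(-1767, -2599)/(-877677) = ((⅔)*(-2599)*(518 - 1767)/(123 + 109*(-2599)))/(-877677) = ((⅔)*(-2599)*(-1249)/(123 - 283291))*(-1/877677) = ((⅔)*(-2599)*(-1249)/(-283168))*(-1/877677) = ((⅔)*(-2599)*(-1/283168)*(-1249))*(-1/877677) = -3246151/424752*(-1/877677) = 3246151/372795061104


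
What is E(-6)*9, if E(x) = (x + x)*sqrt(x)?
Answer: -108*I*sqrt(6) ≈ -264.54*I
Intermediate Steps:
E(x) = 2*x**(3/2) (E(x) = (2*x)*sqrt(x) = 2*x**(3/2))
E(-6)*9 = (2*(-6)**(3/2))*9 = (2*(-6*I*sqrt(6)))*9 = -12*I*sqrt(6)*9 = -108*I*sqrt(6)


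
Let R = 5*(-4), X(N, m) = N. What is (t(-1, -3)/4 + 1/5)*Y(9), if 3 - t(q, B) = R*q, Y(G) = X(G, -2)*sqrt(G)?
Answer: -2187/20 ≈ -109.35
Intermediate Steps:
R = -20
Y(G) = G**(3/2) (Y(G) = G*sqrt(G) = G**(3/2))
t(q, B) = 3 + 20*q (t(q, B) = 3 - (-20)*q = 3 + 20*q)
(t(-1, -3)/4 + 1/5)*Y(9) = ((3 + 20*(-1))/4 + 1/5)*9**(3/2) = ((3 - 20)*(1/4) + 1*(1/5))*27 = (-17*1/4 + 1/5)*27 = (-17/4 + 1/5)*27 = -81/20*27 = -2187/20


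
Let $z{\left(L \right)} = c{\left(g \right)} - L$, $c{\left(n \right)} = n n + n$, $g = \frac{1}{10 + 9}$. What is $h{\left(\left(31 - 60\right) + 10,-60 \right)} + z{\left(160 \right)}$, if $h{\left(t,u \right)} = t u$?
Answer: $\frac{353800}{361} \approx 980.06$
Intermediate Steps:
$g = \frac{1}{19} \approx 0.052632$
$c{\left(n \right)} = n + n^{2}$ ($c{\left(n \right)} = n^{2} + n = n + n^{2}$)
$z{\left(L \right)} = \frac{20}{361} - L$ ($z{\left(L \right)} = \frac{1 + \frac{1}{19}}{19} - L = \frac{1}{19} \cdot \frac{20}{19} - L = \frac{20}{361} - L$)
$h{\left(\left(31 - 60\right) + 10,-60 \right)} + z{\left(160 \right)} = \left(\left(31 - 60\right) + 10\right) \left(-60\right) + \left(\frac{20}{361} - 160\right) = \left(-29 + 10\right) \left(-60\right) + \left(\frac{20}{361} - 160\right) = \left(-19\right) \left(-60\right) - \frac{57740}{361} = 1140 - \frac{57740}{361} = \frac{353800}{361}$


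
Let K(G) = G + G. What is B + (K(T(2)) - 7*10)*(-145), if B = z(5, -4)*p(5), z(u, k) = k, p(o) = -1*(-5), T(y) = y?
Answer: 9550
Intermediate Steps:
p(o) = 5
K(G) = 2*G
B = -20 (B = -4*5 = -20)
B + (K(T(2)) - 7*10)*(-145) = -20 + (2*2 - 7*10)*(-145) = -20 + (4 - 70)*(-145) = -20 - 66*(-145) = -20 + 9570 = 9550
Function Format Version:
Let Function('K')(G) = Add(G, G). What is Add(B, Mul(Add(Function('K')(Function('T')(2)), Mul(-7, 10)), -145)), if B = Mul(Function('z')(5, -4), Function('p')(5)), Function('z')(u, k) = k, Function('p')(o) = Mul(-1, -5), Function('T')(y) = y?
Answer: 9550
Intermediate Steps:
Function('p')(o) = 5
Function('K')(G) = Mul(2, G)
B = -20 (B = Mul(-4, 5) = -20)
Add(B, Mul(Add(Function('K')(Function('T')(2)), Mul(-7, 10)), -145)) = Add(-20, Mul(Add(Mul(2, 2), Mul(-7, 10)), -145)) = Add(-20, Mul(Add(4, -70), -145)) = Add(-20, Mul(-66, -145)) = Add(-20, 9570) = 9550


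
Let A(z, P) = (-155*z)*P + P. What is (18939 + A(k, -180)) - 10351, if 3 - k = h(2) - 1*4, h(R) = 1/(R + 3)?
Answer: 198128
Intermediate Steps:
h(R) = 1/(3 + R)
k = 34/5 (k = 3 - (1/(3 + 2) - 1*4) = 3 - (1/5 - 4) = 3 - (⅕ - 4) = 3 - 1*(-19/5) = 3 + 19/5 = 34/5 ≈ 6.8000)
A(z, P) = P - 155*P*z (A(z, P) = -155*P*z + P = P - 155*P*z)
(18939 + A(k, -180)) - 10351 = (18939 - 180*(1 - 155*34/5)) - 10351 = (18939 - 180*(1 - 1054)) - 10351 = (18939 - 180*(-1053)) - 10351 = (18939 + 189540) - 10351 = 208479 - 10351 = 198128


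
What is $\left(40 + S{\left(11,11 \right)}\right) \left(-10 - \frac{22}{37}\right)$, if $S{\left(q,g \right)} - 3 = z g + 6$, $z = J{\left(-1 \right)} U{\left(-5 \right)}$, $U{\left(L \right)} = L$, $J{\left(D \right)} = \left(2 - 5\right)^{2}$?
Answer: $\frac{174832}{37} \approx 4725.2$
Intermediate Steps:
$J{\left(D \right)} = 9$ ($J{\left(D \right)} = \left(-3\right)^{2} = 9$)
$z = -45$ ($z = 9 \left(-5\right) = -45$)
$S{\left(q,g \right)} = 9 - 45 g$ ($S{\left(q,g \right)} = 3 - \left(-6 + 45 g\right) = 9 - 45 g$)
$\left(40 + S{\left(11,11 \right)}\right) \left(-10 - \frac{22}{37}\right) = \left(40 + \left(9 - 495\right)\right) \left(-10 - \frac{22}{37}\right) = \left(40 - 486\right) \left(-10 - \frac{22}{37}\right) = \left(-446\right) \left(- \frac{392}{37}\right) = \frac{174832}{37}$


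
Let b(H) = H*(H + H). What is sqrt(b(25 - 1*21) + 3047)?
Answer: sqrt(3079) ≈ 55.489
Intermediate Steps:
b(H) = 2*H**2 (b(H) = H*(2*H) = 2*H**2)
sqrt(b(25 - 1*21) + 3047) = sqrt(2*(25 - 1*21)**2 + 3047) = sqrt(2*(25 - 21)**2 + 3047) = sqrt(2*4**2 + 3047) = sqrt(2*16 + 3047) = sqrt(32 + 3047) = sqrt(3079)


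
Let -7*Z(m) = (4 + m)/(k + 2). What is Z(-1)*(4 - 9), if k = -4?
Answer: -15/14 ≈ -1.0714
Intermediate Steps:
Z(m) = 2/7 + m/14 (Z(m) = -(4 + m)/(7*(-4 + 2)) = -(4 + m)/(7*(-2)) = -(4 + m)*(-1)/(7*2) = -(-2 - m/2)/7 = 2/7 + m/14)
Z(-1)*(4 - 9) = (2/7 + (1/14)*(-1))*(4 - 9) = (2/7 - 1/14)*(-5) = (3/14)*(-5) = -15/14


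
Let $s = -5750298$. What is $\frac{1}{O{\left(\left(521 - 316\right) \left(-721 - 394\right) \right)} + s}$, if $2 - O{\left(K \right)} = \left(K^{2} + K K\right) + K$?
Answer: $- \frac{1}{104498582971} \approx -9.5695 \cdot 10^{-12}$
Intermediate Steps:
$O{\left(K \right)} = 2 - K - 2 K^{2}$ ($O{\left(K \right)} = 2 - \left(\left(K^{2} + K K\right) + K\right) = 2 - \left(\left(K^{2} + K^{2}\right) + K\right) = 2 - \left(2 K^{2} + K\right) = 2 - \left(K + 2 K^{2}\right) = 2 - K - 2 K^{2}$)
$\frac{1}{O{\left(\left(521 - 316\right) \left(-721 - 394\right) \right)} + s} = \frac{1}{\left(2 - \left(521 - 316\right) \left(-721 - 394\right) - 2 \left(\left(521 - 316\right) \left(-721 - 394\right)\right)^{2}\right) - 5750298} = \frac{1}{\left(2 - 205 \left(-1115\right) - 2 \left(205 \left(-1115\right)\right)^{2}\right) - 5750298} = \frac{1}{\left(2 - -228575 - 2 \left(-228575\right)^{2}\right) - 5750298} = \frac{1}{\left(2 + 228575 - 104493061250\right) - 5750298} = \frac{1}{-104492832673 - 5750298} = \frac{1}{-104498582971} = - \frac{1}{104498582971}$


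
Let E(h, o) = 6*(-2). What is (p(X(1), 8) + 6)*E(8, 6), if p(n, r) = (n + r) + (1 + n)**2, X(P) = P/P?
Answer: -228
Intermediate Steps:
X(P) = 1
p(n, r) = n + r + (1 + n)**2
E(h, o) = -12
(p(X(1), 8) + 6)*E(8, 6) = ((1 + 8 + (1 + 1)**2) + 6)*(-12) = ((1 + 8 + 2**2) + 6)*(-12) = ((1 + 8 + 4) + 6)*(-12) = (13 + 6)*(-12) = 19*(-12) = -228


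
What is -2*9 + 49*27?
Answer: 1305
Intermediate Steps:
-2*9 + 49*27 = -18 + 1323 = 1305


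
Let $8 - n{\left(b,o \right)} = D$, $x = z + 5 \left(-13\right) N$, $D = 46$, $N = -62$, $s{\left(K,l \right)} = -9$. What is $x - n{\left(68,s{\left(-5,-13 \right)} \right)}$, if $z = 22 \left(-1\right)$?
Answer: $4046$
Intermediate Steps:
$z = -22$
$x = 4008$ ($x = -22 + 5 \left(-13\right) \left(-62\right) = -22 - -4030 = -22 + 4030 = 4008$)
$n{\left(b,o \right)} = -38$ ($n{\left(b,o \right)} = 8 - 46 = -38$)
$x - n{\left(68,s{\left(-5,-13 \right)} \right)} = 4008 - -38 = 4008 + 38 = 4046$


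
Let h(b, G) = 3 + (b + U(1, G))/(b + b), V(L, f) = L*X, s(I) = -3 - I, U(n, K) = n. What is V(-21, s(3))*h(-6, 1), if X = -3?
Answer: 861/4 ≈ 215.25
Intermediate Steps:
V(L, f) = -3*L (V(L, f) = L*(-3) = -3*L)
h(b, G) = 3 + (1 + b)/(2*b) (h(b, G) = 3 + (b + 1)/(b + b) = 3 + (1 + b)/((2*b)) = 3 + (1 + b)*(1/(2*b)) = 3 + (1 + b)/(2*b))
V(-21, s(3))*h(-6, 1) = (-3*(-21))*((½)*(1 + 7*(-6))/(-6)) = 63*((½)*(-⅙)*(1 - 42)) = 63*((½)*(-⅙)*(-41)) = 63*(41/12) = 861/4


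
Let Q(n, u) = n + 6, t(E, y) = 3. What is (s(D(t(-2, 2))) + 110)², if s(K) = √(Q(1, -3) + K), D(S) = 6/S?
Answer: 12769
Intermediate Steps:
Q(n, u) = 6 + n
s(K) = √(7 + K) (s(K) = √((6 + 1) + K) = √(7 + K))
(s(D(t(-2, 2))) + 110)² = (√(7 + 6/3) + 110)² = (√(7 + 6*(⅓)) + 110)² = (√(7 + 2) + 110)² = (√9 + 110)² = (3 + 110)² = 113² = 12769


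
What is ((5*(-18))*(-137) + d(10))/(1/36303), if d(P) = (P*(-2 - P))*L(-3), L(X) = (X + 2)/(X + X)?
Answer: 446889930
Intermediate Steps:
L(X) = (2 + X)/(2*X) (L(X) = (2 + X)/((2*X)) = (2 + X)*(1/(2*X)) = (2 + X)/(2*X))
d(P) = P*(-2 - P)/6 (d(P) = (P*(-2 - P))*((1/2)*(2 - 3)/(-3)) = (P*(-2 - P))*((1/2)*(-1/3)*(-1)) = (P*(-2 - P))*(1/6) = P*(-2 - P)/6)
((5*(-18))*(-137) + d(10))/(1/36303) = ((5*(-18))*(-137) - 1/6*10*(2 + 10))/(1/36303) = (-90*(-137) - 1/6*10*12)/(1/36303) = (12330 - 20)*36303 = 12310*36303 = 446889930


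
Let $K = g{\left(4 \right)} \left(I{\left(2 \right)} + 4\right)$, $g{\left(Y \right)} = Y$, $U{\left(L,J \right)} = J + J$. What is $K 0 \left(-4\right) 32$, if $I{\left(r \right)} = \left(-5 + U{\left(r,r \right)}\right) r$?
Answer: $0$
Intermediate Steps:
$U{\left(L,J \right)} = 2 J$
$I{\left(r \right)} = r \left(-5 + 2 r\right)$ ($I{\left(r \right)} = \left(-5 + 2 r\right) r = r \left(-5 + 2 r\right)$)
$K = 8$ ($K = 4 \left(2 \left(-5 + 2 \cdot 2\right) + 4\right) = 4 \left(2 \left(-5 + 4\right) + 4\right) = 4 \left(2 \left(-1\right) + 4\right) = 4 \left(-2 + 4\right) = 4 \cdot 2 = 8$)
$K 0 \left(-4\right) 32 = 8 \cdot 0 \left(-4\right) 32 = 8 \cdot 0 \cdot 32 = 0 \cdot 32 = 0$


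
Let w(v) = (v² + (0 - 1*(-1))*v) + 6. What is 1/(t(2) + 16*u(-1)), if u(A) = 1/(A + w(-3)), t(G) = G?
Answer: 11/38 ≈ 0.28947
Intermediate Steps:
w(v) = 6 + v + v² (w(v) = (v² + (0 + 1)*v) + 6 = (v² + 1*v) + 6 = (v² + v) + 6 = (v + v²) + 6 = 6 + v + v²)
u(A) = 1/(12 + A) (u(A) = 1/(A + (6 - 3 + (-3)²)) = 1/(A + (6 - 3 + 9)) = 1/(A + 12) = 1/(12 + A))
1/(t(2) + 16*u(-1)) = 1/(2 + 16/(12 - 1)) = 1/(2 + 16/11) = 1/(38/11) = 11/38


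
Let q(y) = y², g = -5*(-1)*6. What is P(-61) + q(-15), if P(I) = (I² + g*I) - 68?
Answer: 2048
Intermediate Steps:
g = 30 (g = 5*6 = 30)
P(I) = -68 + I² + 30*I (P(I) = (I² + 30*I) - 68 = -68 + I² + 30*I)
P(-61) + q(-15) = (-68 + (-61)² + 30*(-61)) + (-15)² = (-68 + 3721 - 1830) + 225 = 1823 + 225 = 2048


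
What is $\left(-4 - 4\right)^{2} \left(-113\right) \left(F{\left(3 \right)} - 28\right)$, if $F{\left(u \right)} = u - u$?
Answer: $202496$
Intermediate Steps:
$F{\left(u \right)} = 0$
$\left(-4 - 4\right)^{2} \left(-113\right) \left(F{\left(3 \right)} - 28\right) = \left(-4 - 4\right)^{2} \left(-113\right) \left(0 - 28\right) = \left(-8\right)^{2} \left(-113\right) \left(-28\right) = 64 \left(-113\right) \left(-28\right) = \left(-7232\right) \left(-28\right) = 202496$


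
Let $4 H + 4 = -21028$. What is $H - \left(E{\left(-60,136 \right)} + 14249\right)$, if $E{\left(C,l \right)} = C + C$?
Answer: $-19387$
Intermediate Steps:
$H = -5258$ ($H = -1 + \frac{1}{4} \left(-21028\right) = -1 - 5257 = -5258$)
$E{\left(C,l \right)} = 2 C$
$H - \left(E{\left(-60,136 \right)} + 14249\right) = -5258 - \left(2 \left(-60\right) + 14249\right) = -5258 - \left(-120 + 14249\right) = -5258 - 14129 = -19387$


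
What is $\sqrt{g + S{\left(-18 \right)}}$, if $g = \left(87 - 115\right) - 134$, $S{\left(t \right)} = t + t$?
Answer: $3 i \sqrt{22} \approx 14.071 i$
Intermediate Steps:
$S{\left(t \right)} = 2 t$
$g = -162$ ($g = -28 - 134 = -162$)
$\sqrt{g + S{\left(-18 \right)}} = \sqrt{-162 + 2 \left(-18\right)} = \sqrt{-162 - 36} = \sqrt{-198} = 3 i \sqrt{22}$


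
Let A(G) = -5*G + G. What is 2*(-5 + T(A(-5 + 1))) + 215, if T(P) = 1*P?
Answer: 237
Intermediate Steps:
A(G) = -4*G
T(P) = P
2*(-5 + T(A(-5 + 1))) + 215 = 2*(-5 - 4*(-5 + 1)) + 215 = 2*(-5 - 4*(-4)) + 215 = 2*(-5 + 16) + 215 = 2*11 + 215 = 22 + 215 = 237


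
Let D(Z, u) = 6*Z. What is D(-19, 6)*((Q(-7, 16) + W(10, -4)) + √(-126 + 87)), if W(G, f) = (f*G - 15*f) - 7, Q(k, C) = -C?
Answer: 342 - 114*I*√39 ≈ 342.0 - 711.93*I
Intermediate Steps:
W(G, f) = -7 - 15*f + G*f (W(G, f) = (G*f - 15*f) - 7 = (-15*f + G*f) - 7 = -7 - 15*f + G*f)
D(-19, 6)*((Q(-7, 16) + W(10, -4)) + √(-126 + 87)) = (6*(-19))*((-1*16 + (-7 - 15*(-4) + 10*(-4))) + √(-126 + 87)) = -114*((-16 + (-7 + 60 - 40)) + √(-39)) = -114*((-16 + 13) + I*√39) = -114*(-3 + I*√39) = 342 - 114*I*√39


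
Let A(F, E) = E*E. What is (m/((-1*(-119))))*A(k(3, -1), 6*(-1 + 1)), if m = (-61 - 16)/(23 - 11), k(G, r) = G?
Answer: 0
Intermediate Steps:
A(F, E) = E²
m = -77/12 ≈ -6.4167
(m/((-1*(-119))))*A(k(3, -1), 6*(-1 + 1)) = (-77/(12*((-1*(-119)))))*(6*(-1 + 1))² = (-77/12/119)*(6*0)² = -77/12*1/119*0² = -11/204*0 = 0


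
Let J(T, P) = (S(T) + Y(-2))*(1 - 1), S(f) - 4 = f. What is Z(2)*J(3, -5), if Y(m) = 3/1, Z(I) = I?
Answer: 0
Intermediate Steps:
S(f) = 4 + f
Y(m) = 3 (Y(m) = 3*1 = 3)
J(T, P) = 0 (J(T, P) = ((4 + T) + 3)*(1 - 1) = (7 + T)*0 = 0)
Z(2)*J(3, -5) = 2*0 = 0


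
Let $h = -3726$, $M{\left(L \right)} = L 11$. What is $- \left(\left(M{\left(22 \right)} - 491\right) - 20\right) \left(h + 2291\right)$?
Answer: $-386015$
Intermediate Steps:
$M{\left(L \right)} = 11 L$
$- \left(\left(M{\left(22 \right)} - 491\right) - 20\right) \left(h + 2291\right) = - \left(\left(11 \cdot 22 - 491\right) - 20\right) \left(-3726 + 2291\right) = - \left(\left(242 - 491\right) - 20\right) \left(-1435\right) = - \left(-249 - 20\right) \left(-1435\right) = - \left(-269\right) \left(-1435\right) = \left(-1\right) 386015 = -386015$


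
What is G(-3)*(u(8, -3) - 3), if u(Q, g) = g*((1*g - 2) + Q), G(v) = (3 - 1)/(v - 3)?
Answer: 4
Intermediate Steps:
G(v) = 2/(-3 + v)
u(Q, g) = g*(-2 + Q + g) (u(Q, g) = g*((g - 2) + Q) = g*((-2 + g) + Q) = g*(-2 + Q + g))
G(-3)*(u(8, -3) - 3) = (2/(-3 - 3))*(-3*(-2 + 8 - 3) - 3) = (2/(-6))*(-3*3 - 3) = (2*(-⅙))*(-9 - 3) = -⅓*(-12) = 4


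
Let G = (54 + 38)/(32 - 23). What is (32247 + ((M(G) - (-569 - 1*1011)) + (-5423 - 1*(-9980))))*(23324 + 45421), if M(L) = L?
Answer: 7918232420/3 ≈ 2.6394e+9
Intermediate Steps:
G = 92/9 ≈ 10.222
(32247 + ((M(G) - (-569 - 1*1011)) + (-5423 - 1*(-9980))))*(23324 + 45421) = (32247 + ((92/9 - (-569 - 1*1011)) + (-5423 - 1*(-9980))))*(23324 + 45421) = (32247 + ((92/9 - (-569 - 1011)) + (-5423 + 9980)))*68745 = (32247 + ((92/9 - 1*(-1580)) + 4557))*68745 = (32247 + ((92/9 + 1580) + 4557))*68745 = (32247 + (14312/9 + 4557))*68745 = (32247 + 55325/9)*68745 = (345548/9)*68745 = 7918232420/3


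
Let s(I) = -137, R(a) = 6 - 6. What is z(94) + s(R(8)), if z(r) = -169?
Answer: -306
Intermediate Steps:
R(a) = 0
z(94) + s(R(8)) = -169 - 137 = -306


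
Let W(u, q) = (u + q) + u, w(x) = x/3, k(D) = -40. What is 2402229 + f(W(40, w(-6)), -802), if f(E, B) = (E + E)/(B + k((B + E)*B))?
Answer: 1011338331/421 ≈ 2.4022e+6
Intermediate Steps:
w(x) = x/3 (w(x) = x*(⅓) = x/3)
W(u, q) = q + 2*u (W(u, q) = (q + u) + u = q + 2*u)
f(E, B) = 2*E/(-40 + B) (f(E, B) = (E + E)/(B - 40) = (2*E)/(-40 + B) = 2*E/(-40 + B))
2402229 + f(W(40, w(-6)), -802) = 2402229 + 2*((⅓)*(-6) + 2*40)/(-40 - 802) = 2402229 + 2*(-2 + 80)/(-842) = 2402229 + 2*78*(-1/842) = 2402229 - 78/421 = 1011338331/421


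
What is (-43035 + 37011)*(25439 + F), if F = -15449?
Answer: -60179760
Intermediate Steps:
(-43035 + 37011)*(25439 + F) = (-43035 + 37011)*(25439 - 15449) = -6024*9990 = -60179760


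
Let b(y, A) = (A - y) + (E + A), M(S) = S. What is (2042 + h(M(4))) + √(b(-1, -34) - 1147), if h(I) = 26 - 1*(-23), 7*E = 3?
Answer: 2091 + I*√59465/7 ≈ 2091.0 + 34.836*I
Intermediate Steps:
E = 3/7 (E = (⅐)*3 = 3/7 ≈ 0.42857)
h(I) = 49 (h(I) = 26 + 23 = 49)
b(y, A) = 3/7 - y + 2*A (b(y, A) = (A - y) + (3/7 + A) = 3/7 - y + 2*A)
(2042 + h(M(4))) + √(b(-1, -34) - 1147) = (2042 + 49) + √((3/7 - 1*(-1) + 2*(-34)) - 1147) = 2091 + √((3/7 + 1 - 68) - 1147) = 2091 + √(-466/7 - 1147) = 2091 + √(-8495/7) = 2091 + I*√59465/7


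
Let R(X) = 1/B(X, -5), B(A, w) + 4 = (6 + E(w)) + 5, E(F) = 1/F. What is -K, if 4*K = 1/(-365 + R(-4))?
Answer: 17/24810 ≈ 0.00068521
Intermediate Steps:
B(A, w) = 7 + 1/w (B(A, w) = -4 + ((6 + 1/w) + 5) = -4 + (11 + 1/w) = 7 + 1/w)
R(X) = 5/34 (R(X) = 1/(7 + 1/(-5)) = 1/(7 - 1/5) = 1/(34/5) = 5/34)
K = -17/24810 (K = 1/(4*(-365 + 5/34)) = 1/(4*(-12405/34)) = (1/4)*(-34/12405) = -17/24810 ≈ -0.00068521)
-K = -1*(-17/24810) = 17/24810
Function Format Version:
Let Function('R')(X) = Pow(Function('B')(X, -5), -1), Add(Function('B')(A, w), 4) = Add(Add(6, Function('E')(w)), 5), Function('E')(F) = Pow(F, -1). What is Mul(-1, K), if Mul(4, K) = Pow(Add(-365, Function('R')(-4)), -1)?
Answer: Rational(17, 24810) ≈ 0.00068521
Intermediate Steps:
Function('B')(A, w) = Add(7, Pow(w, -1)) (Function('B')(A, w) = Add(-4, Add(Add(6, Pow(w, -1)), 5)) = Add(-4, Add(11, Pow(w, -1))) = Add(7, Pow(w, -1)))
Function('R')(X) = Rational(5, 34) (Function('R')(X) = Pow(Add(7, Pow(-5, -1)), -1) = Pow(Add(7, Rational(-1, 5)), -1) = Pow(Rational(34, 5), -1) = Rational(5, 34))
K = Rational(-17, 24810) (K = Mul(Rational(1, 4), Pow(Add(-365, Rational(5, 34)), -1)) = Mul(Rational(1, 4), Pow(Rational(-12405, 34), -1)) = Mul(Rational(1, 4), Rational(-34, 12405)) = Rational(-17, 24810) ≈ -0.00068521)
Mul(-1, K) = Mul(-1, Rational(-17, 24810)) = Rational(17, 24810)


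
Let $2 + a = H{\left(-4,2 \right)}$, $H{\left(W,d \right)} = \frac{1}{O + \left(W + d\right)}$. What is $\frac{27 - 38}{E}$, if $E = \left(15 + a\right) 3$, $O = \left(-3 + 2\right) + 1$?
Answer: $- \frac{22}{75} \approx -0.29333$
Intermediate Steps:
$O = 0$ ($O = -1 + 1 = 0$)
$H{\left(W,d \right)} = \frac{1}{W + d}$ ($H{\left(W,d \right)} = \frac{1}{0 + \left(W + d\right)} = \frac{1}{W + d}$)
$a = - \frac{5}{2}$ ($a = -2 + \frac{1}{-4 + 2} = -2 + \frac{1}{-2} = -2 - \frac{1}{2} = - \frac{5}{2} \approx -2.5$)
$E = \frac{75}{2}$ ($E = \left(15 - \frac{5}{2}\right) 3 = \frac{25}{2} \cdot 3 = \frac{75}{2} \approx 37.5$)
$\frac{27 - 38}{E} = \frac{27 - 38}{\frac{75}{2}} = \left(27 - 38\right) \frac{2}{75} = \left(-11\right) \frac{2}{75} = - \frac{22}{75}$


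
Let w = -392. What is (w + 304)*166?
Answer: -14608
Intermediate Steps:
(w + 304)*166 = (-392 + 304)*166 = -88*166 = -14608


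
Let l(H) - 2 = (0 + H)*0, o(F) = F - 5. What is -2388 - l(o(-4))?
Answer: -2390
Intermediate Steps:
o(F) = -5 + F
l(H) = 2 (l(H) = 2 + (0 + H)*0 = 2 + H*0 = 2 + 0 = 2)
-2388 - l(o(-4)) = -2388 - 1*2 = -2388 - 2 = -2390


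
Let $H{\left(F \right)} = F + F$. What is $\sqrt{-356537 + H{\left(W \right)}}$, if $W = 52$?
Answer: $i \sqrt{356433} \approx 597.02 i$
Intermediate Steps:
$H{\left(F \right)} = 2 F$
$\sqrt{-356537 + H{\left(W \right)}} = \sqrt{-356537 + 2 \cdot 52} = \sqrt{-356537 + 104} = \sqrt{-356433} = i \sqrt{356433}$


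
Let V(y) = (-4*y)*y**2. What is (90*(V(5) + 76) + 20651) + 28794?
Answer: 11285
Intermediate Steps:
V(y) = -4*y**3
(90*(V(5) + 76) + 20651) + 28794 = (90*(-4*5**3 + 76) + 20651) + 28794 = (90*(-4*125 + 76) + 20651) + 28794 = (90*(-500 + 76) + 20651) + 28794 = (90*(-424) + 20651) + 28794 = (-38160 + 20651) + 28794 = -17509 + 28794 = 11285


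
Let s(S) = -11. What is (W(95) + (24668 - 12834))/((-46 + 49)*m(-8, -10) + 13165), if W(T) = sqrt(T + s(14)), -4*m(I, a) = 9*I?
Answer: 11834/13219 + 2*sqrt(21)/13219 ≈ 0.89592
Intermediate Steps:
m(I, a) = -9*I/4
W(T) = sqrt(-11 + T) (W(T) = sqrt(T - 11) = sqrt(-11 + T))
(W(95) + (24668 - 12834))/((-46 + 49)*m(-8, -10) + 13165) = (sqrt(-11 + 95) + (24668 - 12834))/((-46 + 49)*(-9/4*(-8)) + 13165) = (sqrt(84) + 11834)/(3*18 + 13165) = (2*sqrt(21) + 11834)/(54 + 13165) = (11834 + 2*sqrt(21))/13219 = (11834 + 2*sqrt(21))*(1/13219) = 11834/13219 + 2*sqrt(21)/13219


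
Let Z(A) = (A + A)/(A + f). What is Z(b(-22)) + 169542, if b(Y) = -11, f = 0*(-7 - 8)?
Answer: 169544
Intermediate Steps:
f = 0 (f = 0*(-15) = 0)
Z(A) = 2 (Z(A) = (A + A)/(A + 0) = (2*A)/A = 2)
Z(b(-22)) + 169542 = 2 + 169542 = 169544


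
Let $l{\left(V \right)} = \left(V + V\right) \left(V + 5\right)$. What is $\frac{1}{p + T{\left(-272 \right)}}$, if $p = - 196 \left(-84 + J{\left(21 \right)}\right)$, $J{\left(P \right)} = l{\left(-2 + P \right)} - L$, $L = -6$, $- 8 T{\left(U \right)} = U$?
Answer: $- \frac{1}{163430} \approx -6.1188 \cdot 10^{-6}$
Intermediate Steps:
$T{\left(U \right)} = - \frac{U}{8}$
$l{\left(V \right)} = 2 V \left(5 + V\right)$
$J{\left(P \right)} = 6 + 2 \left(-2 + P\right) \left(3 + P\right)$ ($J{\left(P \right)} = 2 \left(-2 + P\right) \left(5 + \left(-2 + P\right)\right) - -6 = 2 \left(-2 + P\right) \left(3 + P\right) + 6 = 6 + 2 \left(-2 + P\right) \left(3 + P\right)$)
$p = -163464$ ($p = - 196 \left(-84 + \left(-6 + 2 \cdot 21 + 2 \cdot 21^{2}\right)\right) = - 196 \left(-84 + \left(-6 + 42 + 2 \cdot 441\right)\right) = - 196 \left(-84 + \left(-6 + 42 + 882\right)\right) = - 196 \left(-84 + 918\right) = \left(-196\right) 834 = -163464$)
$\frac{1}{p + T{\left(-272 \right)}} = \frac{1}{-163464 - -34} = \frac{1}{-163464 + 34} = \frac{1}{-163430} = - \frac{1}{163430}$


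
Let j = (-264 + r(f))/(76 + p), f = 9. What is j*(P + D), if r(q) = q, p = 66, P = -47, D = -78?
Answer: 31875/142 ≈ 224.47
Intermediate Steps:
j = -255/142 (j = (-264 + 9)/(76 + 66) = -255/142 ≈ -1.7958)
j*(P + D) = -255*(-47 - 78)/142 = -255/142*(-125) = 31875/142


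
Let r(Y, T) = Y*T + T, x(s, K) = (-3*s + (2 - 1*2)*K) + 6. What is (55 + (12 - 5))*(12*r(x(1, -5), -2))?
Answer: -5952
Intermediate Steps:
x(s, K) = 6 - 3*s (x(s, K) = (-3*s + (2 - 2)*K) + 6 = (-3*s + 0*K) + 6 = (-3*s + 0) + 6 = -3*s + 6 = 6 - 3*s)
r(Y, T) = T + T*Y (r(Y, T) = T*Y + T = T + T*Y)
(55 + (12 - 5))*(12*r(x(1, -5), -2)) = (55 + (12 - 5))*(12*(-2*(1 + (6 - 3*1)))) = (55 + 7)*(12*(-2*(1 + (6 - 3)))) = 62*(12*(-2*(1 + 3))) = 62*(12*(-2*4)) = 62*(12*(-8)) = 62*(-96) = -5952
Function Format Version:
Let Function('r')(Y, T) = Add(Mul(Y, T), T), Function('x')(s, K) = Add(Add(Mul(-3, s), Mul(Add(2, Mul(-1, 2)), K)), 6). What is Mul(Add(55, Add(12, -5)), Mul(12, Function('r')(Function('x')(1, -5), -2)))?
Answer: -5952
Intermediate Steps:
Function('x')(s, K) = Add(6, Mul(-3, s)) (Function('x')(s, K) = Add(Add(Mul(-3, s), Mul(Add(2, -2), K)), 6) = Add(Add(Mul(-3, s), Mul(0, K)), 6) = Add(Add(Mul(-3, s), 0), 6) = Add(Mul(-3, s), 6) = Add(6, Mul(-3, s)))
Function('r')(Y, T) = Add(T, Mul(T, Y)) (Function('r')(Y, T) = Add(Mul(T, Y), T) = Add(T, Mul(T, Y)))
Mul(Add(55, Add(12, -5)), Mul(12, Function('r')(Function('x')(1, -5), -2))) = Mul(Add(55, Add(12, -5)), Mul(12, Mul(-2, Add(1, Add(6, Mul(-3, 1)))))) = Mul(Add(55, 7), Mul(12, Mul(-2, Add(1, Add(6, -3))))) = Mul(62, Mul(12, Mul(-2, Add(1, 3)))) = Mul(62, Mul(12, Mul(-2, 4))) = Mul(62, Mul(12, -8)) = Mul(62, -96) = -5952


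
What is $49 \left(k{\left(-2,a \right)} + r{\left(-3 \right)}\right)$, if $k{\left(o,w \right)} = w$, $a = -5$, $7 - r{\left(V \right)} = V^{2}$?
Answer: $-343$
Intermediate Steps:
$r{\left(V \right)} = 7 - V^{2}$
$49 \left(k{\left(-2,a \right)} + r{\left(-3 \right)}\right) = 49 \left(-5 + \left(7 - \left(-3\right)^{2}\right)\right) = 49 \left(-5 + \left(7 - 9\right)\right) = 49 \left(-5 - 2\right) = 49 \left(-7\right) = -343$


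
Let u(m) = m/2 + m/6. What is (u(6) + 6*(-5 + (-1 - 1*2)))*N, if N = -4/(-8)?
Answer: -22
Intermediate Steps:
u(m) = 2*m/3 (u(m) = m*(½) + m*(⅙) = m/2 + m/6 = 2*m/3)
N = ½ (N = -4*(-⅛) = ½ ≈ 0.50000)
(u(6) + 6*(-5 + (-1 - 1*2)))*N = ((⅔)*6 + 6*(-5 + (-1 - 1*2)))*(½) = (4 + 6*(-5 + (-1 - 2)))*(½) = (4 + 6*(-5 - 3))*(½) = (4 + 6*(-8))*(½) = (4 - 48)*(½) = -44*½ = -22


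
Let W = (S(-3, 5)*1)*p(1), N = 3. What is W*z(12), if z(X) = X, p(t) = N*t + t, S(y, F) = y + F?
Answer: 96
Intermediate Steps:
S(y, F) = F + y
p(t) = 4*t (p(t) = 3*t + t = 4*t)
W = 8 (W = ((5 - 3)*1)*(4*1) = (2*1)*4 = 2*4 = 8)
W*z(12) = 8*12 = 96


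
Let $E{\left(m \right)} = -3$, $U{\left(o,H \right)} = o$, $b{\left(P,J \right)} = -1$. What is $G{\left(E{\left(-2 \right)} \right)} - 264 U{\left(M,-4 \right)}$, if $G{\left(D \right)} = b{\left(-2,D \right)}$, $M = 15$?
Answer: $-3961$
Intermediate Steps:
$G{\left(D \right)} = -1$
$G{\left(E{\left(-2 \right)} \right)} - 264 U{\left(M,-4 \right)} = -1 - 3960 = -3961$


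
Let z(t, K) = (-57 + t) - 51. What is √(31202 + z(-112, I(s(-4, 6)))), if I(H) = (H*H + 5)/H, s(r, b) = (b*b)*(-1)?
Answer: √30982 ≈ 176.02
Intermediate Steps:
s(r, b) = -b² (s(r, b) = b²*(-1) = -b²)
I(H) = (5 + H²)/H (I(H) = (H² + 5)/H = (5 + H²)/H)
z(t, K) = -108 + t
√(31202 + z(-112, I(s(-4, 6)))) = √(31202 + (-108 - 112)) = √(31202 - 220) = √30982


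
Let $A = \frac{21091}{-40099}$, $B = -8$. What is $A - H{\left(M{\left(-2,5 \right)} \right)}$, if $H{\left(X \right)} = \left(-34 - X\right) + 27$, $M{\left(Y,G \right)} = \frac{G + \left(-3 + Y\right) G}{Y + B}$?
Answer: $\frac{339800}{40099} \approx 8.474$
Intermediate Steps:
$M{\left(Y,G \right)} = \frac{G + G \left(-3 + Y\right)}{-8 + Y}$ ($M{\left(Y,G \right)} = \frac{G + \left(-3 + Y\right) G}{Y - 8} = \frac{G + G \left(-3 + Y\right)}{-8 + Y}$)
$A = - \frac{21091}{40099}$ ($A = 21091 \left(- \frac{1}{40099}\right) = - \frac{21091}{40099} \approx -0.52597$)
$H{\left(X \right)} = -7 - X$
$A - H{\left(M{\left(-2,5 \right)} \right)} = - \frac{21091}{40099} - \left(-7 - \frac{5 \left(-2 - 2\right)}{-8 - 2}\right) = - \frac{21091}{40099} - \left(-7 - 5 \frac{1}{-10} \left(-4\right)\right) = - \frac{21091}{40099} - \left(-7 - 5 \left(- \frac{1}{10}\right) \left(-4\right)\right) = - \frac{21091}{40099} - \left(-7 - 2\right) = - \frac{21091}{40099} - -9 = - \frac{21091}{40099} + 9 = \frac{339800}{40099}$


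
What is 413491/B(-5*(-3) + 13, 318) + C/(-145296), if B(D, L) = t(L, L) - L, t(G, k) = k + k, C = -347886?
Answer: 1671922669/1283448 ≈ 1302.7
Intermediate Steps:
t(G, k) = 2*k
B(D, L) = L (B(D, L) = 2*L - L = L)
413491/B(-5*(-3) + 13, 318) + C/(-145296) = 413491/318 - 347886/(-145296) = 413491*(1/318) - 347886*(-1/145296) = 413491/318 + 19327/8072 = 1671922669/1283448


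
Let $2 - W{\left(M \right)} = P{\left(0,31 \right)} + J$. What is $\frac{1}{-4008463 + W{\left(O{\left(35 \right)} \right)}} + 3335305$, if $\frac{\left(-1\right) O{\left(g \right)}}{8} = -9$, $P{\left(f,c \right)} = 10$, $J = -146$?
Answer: $\frac{13368986414124}{4008325} \approx 3.3353 \cdot 10^{6}$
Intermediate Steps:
$O{\left(g \right)} = 72$ ($O{\left(g \right)} = \left(-8\right) \left(-9\right) = 72$)
$W{\left(M \right)} = 138$ ($W{\left(M \right)} = 2 - \left(10 - 146\right) = 2 - -136 = 2 + 136 = 138$)
$\frac{1}{-4008463 + W{\left(O{\left(35 \right)} \right)}} + 3335305 = \frac{1}{-4008463 + 138} + 3335305 = \frac{1}{-4008325} + 3335305 = - \frac{1}{4008325} + 3335305 = \frac{13368986414124}{4008325}$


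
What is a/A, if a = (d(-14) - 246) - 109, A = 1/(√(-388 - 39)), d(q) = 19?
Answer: -336*I*√427 ≈ -6943.1*I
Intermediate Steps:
A = -I*√427/427 (A = 1/(√(-427)) = 1/(I*√427) = -I*√427/427 ≈ -0.048393*I)
a = -336 (a = (19 - 246) - 109 = -227 - 109 = -336)
a/A = -336*I*√427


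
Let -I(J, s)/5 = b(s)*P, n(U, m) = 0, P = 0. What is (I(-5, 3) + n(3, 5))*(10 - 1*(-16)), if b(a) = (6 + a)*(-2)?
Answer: 0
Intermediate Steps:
b(a) = -12 - 2*a
I(J, s) = 0 (I(J, s) = -5*(-12 - 2*s)*0 = -5*0 = 0)
(I(-5, 3) + n(3, 5))*(10 - 1*(-16)) = (0 + 0)*(10 - 1*(-16)) = 0*(10 + 16) = 0*26 = 0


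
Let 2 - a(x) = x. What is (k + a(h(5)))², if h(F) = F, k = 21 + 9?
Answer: 729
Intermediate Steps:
k = 30
a(x) = 2 - x
(k + a(h(5)))² = (30 + (2 - 1*5))² = (30 + (2 - 5))² = (30 - 3)² = 27² = 729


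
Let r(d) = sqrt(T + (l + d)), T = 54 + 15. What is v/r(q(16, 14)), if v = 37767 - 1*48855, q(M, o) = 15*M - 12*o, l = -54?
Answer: -3696*sqrt(87)/29 ≈ -1188.8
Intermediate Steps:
T = 69
q(M, o) = -12*o + 15*M
r(d) = sqrt(15 + d) (r(d) = sqrt(69 + (-54 + d)) = sqrt(15 + d))
v = -11088 (v = 37767 - 48855 = -11088)
v/r(q(16, 14)) = -11088/sqrt(15 + (-12*14 + 15*16)) = -11088/sqrt(15 + (-168 + 240)) = -11088/sqrt(15 + 72) = -11088*sqrt(87)/87 = -3696*sqrt(87)/29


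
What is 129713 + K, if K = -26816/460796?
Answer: 14942801183/115199 ≈ 1.2971e+5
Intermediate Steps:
K = -6704/115199 (K = -26816*1/460796 = -6704/115199 ≈ -0.058195)
129713 + K = 129713 - 6704/115199 = 14942801183/115199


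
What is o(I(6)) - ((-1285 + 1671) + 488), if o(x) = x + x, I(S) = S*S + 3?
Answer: -796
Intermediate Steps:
I(S) = 3 + S² (I(S) = S² + 3 = 3 + S²)
o(x) = 2*x
o(I(6)) - ((-1285 + 1671) + 488) = 2*(3 + 6²) - ((-1285 + 1671) + 488) = 2*(3 + 36) - (386 + 488) = 2*39 - 1*874 = 78 - 874 = -796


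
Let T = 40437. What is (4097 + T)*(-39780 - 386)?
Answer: -1788752644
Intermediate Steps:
(4097 + T)*(-39780 - 386) = (4097 + 40437)*(-39780 - 386) = 44534*(-40166) = -1788752644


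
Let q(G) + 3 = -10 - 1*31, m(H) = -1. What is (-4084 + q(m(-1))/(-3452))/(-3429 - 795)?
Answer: 1174827/1215104 ≈ 0.96685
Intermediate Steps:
q(G) = -44 (q(G) = -3 + (-10 - 1*31) = -3 + (-10 - 31) = -3 - 41 = -44)
(-4084 + q(m(-1))/(-3452))/(-3429 - 795) = (-4084 - 44/(-3452))/(-3429 - 795) = (-4084 - 44*(-1/3452))/(-4224) = (-4084 + 11/863)*(-1/4224) = -3524481/863*(-1/4224) = 1174827/1215104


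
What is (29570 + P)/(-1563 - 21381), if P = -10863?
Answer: -18707/22944 ≈ -0.81533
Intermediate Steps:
(29570 + P)/(-1563 - 21381) = (29570 - 10863)/(-1563 - 21381) = 18707/(-22944) = 18707*(-1/22944) = -18707/22944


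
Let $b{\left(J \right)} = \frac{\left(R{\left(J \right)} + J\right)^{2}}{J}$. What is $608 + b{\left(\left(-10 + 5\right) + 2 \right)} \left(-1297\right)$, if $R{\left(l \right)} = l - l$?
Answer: $4499$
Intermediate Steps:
$R{\left(l \right)} = 0$
$b{\left(J \right)} = J$ ($b{\left(J \right)} = \frac{\left(0 + J\right)^{2}}{J} = \frac{J^{2}}{J} = J$)
$608 + b{\left(\left(-10 + 5\right) + 2 \right)} \left(-1297\right) = 608 + \left(\left(-10 + 5\right) + 2\right) \left(-1297\right) = 608 + \left(-5 + 2\right) \left(-1297\right) = 608 - -3891 = 608 + 3891 = 4499$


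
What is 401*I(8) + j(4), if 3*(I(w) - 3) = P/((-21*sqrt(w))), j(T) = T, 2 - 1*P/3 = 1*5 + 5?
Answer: 1207 + 802*sqrt(2)/21 ≈ 1261.0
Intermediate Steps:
P = -24 (P = 6 - 3*(1*5 + 5) = 6 - 3*(5 + 5) = 6 - 3*10 = 6 - 30 = -24)
I(w) = 3 + 8/(21*sqrt(w)) (I(w) = 3 + (-24*(-1/(21*sqrt(w))))/3 = 3 + (-(-8)/(7*sqrt(w)))/3 = 3 + (8/(7*sqrt(w)))/3 = 3 + 8/(21*sqrt(w)))
401*I(8) + j(4) = 401*(3 + 8/(21*sqrt(8))) + 4 = 401*(3 + 8*(sqrt(2)/4)/21) + 4 = 401*(3 + 2*sqrt(2)/21) + 4 = (1203 + 802*sqrt(2)/21) + 4 = 1207 + 802*sqrt(2)/21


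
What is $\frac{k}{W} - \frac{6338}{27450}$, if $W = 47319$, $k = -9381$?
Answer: $- \frac{92902712}{216484425} \approx -0.42914$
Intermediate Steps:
$\frac{k}{W} - \frac{6338}{27450} = - \frac{9381}{47319} - \frac{6338}{27450} = \left(-9381\right) \frac{1}{47319} - \frac{3169}{13725} = - \frac{3127}{15773} - \frac{3169}{13725} = - \frac{92902712}{216484425}$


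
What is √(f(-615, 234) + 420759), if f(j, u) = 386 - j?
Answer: 8*√6590 ≈ 649.43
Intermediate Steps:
√(f(-615, 234) + 420759) = √((386 - 1*(-615)) + 420759) = √((386 + 615) + 420759) = √(1001 + 420759) = √421760 = 8*√6590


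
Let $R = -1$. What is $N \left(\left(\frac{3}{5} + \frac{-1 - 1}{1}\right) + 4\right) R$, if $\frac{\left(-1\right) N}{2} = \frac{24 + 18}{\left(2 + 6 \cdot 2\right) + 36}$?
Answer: $\frac{546}{125} \approx 4.368$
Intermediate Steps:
$N = - \frac{42}{25}$ ($N = - 2 \frac{24 + 18}{\left(2 + 6 \cdot 2\right) + 36} = - 2 \frac{42}{\left(2 + 12\right) + 36} = - 2 \frac{42}{14 + 36} = - 2 \cdot \frac{42}{50} = - 2 \cdot 42 \cdot \frac{1}{50} = \left(-2\right) \frac{21}{25} = - \frac{42}{25} \approx -1.68$)
$N \left(\left(\frac{3}{5} + \frac{-1 - 1}{1}\right) + 4\right) R = - \frac{42 \left(\left(\frac{3}{5} + \frac{-1 - 1}{1}\right) + 4\right) \left(-1\right)}{25} = - \frac{42 \left(\left(3 \cdot \frac{1}{5} - 2\right) + 4\right) \left(-1\right)}{25} = - \frac{42 \left(\left(\frac{3}{5} - 2\right) + 4\right) \left(-1\right)}{25} = - \frac{42 \left(- \frac{7}{5} + 4\right) \left(-1\right)}{25} = - \frac{42 \cdot \frac{13}{5} \left(-1\right)}{25} = \left(- \frac{42}{25}\right) \left(- \frac{13}{5}\right) = \frac{546}{125}$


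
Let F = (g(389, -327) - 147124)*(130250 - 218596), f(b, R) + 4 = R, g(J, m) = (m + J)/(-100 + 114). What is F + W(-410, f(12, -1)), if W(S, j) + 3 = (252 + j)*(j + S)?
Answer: 90981262046/7 ≈ 1.2997e+10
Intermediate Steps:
g(J, m) = J/14 + m/14 (g(J, m) = (J + m)/14 = (J + m)*(1/14) = J/14 + m/14)
f(b, R) = -4 + R
F = 90981979602/7 (F = (((1/14)*389 + (1/14)*(-327)) - 147124)*(130250 - 218596) = ((389/14 - 327/14) - 147124)*(-88346) = (31/7 - 147124)*(-88346) = -1029837/7*(-88346) = 90981979602/7 ≈ 1.2997e+10)
W(S, j) = -3 + (252 + j)*(S + j) (W(S, j) = -3 + (252 + j)*(j + S) = -3 + (252 + j)*(S + j))
F + W(-410, f(12, -1)) = 90981979602/7 + (-3 + (-4 - 1)² + 252*(-410) + 252*(-4 - 1) - 410*(-4 - 1)) = 90981979602/7 + (-3 + (-5)² - 103320 + 252*(-5) - 410*(-5)) = 90981979602/7 + (-3 + 25 - 103320 - 1260 + 2050) = 90981979602/7 - 102508 = 90981262046/7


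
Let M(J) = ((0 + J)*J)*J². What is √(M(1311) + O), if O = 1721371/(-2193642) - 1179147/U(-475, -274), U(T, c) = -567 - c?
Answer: √15065810289614127424657518242/71415234 ≈ 1.7187e+6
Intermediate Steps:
M(J) = J⁴ (M(J) = (J*J)*J² = J²*J² = J⁴)
O = 2586122021671/642737106 (O = 1721371/(-2193642) - 1179147/(-567 - 1*(-274)) = 1721371*(-1/2193642) - 1179147/(-567 + 274) = -1721371/2193642 - 1179147/(-293) = -1721371/2193642 - 1179147*(-1/293) = -1721371/2193642 + 1179147/293 = 2586122021671/642737106 ≈ 4023.6)
√(M(1311) + O) = √(1311⁴ + 2586122021671/642737106) = √(2954001875841 + 2586122021671/642737106) = √(1898646619382737677817/642737106) = √15065810289614127424657518242/71415234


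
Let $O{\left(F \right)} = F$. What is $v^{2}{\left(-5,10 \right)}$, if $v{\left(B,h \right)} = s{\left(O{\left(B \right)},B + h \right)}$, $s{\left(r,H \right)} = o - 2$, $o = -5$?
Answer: $49$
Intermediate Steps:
$s{\left(r,H \right)} = -7$ ($s{\left(r,H \right)} = -5 - 2 = -7$)
$v{\left(B,h \right)} = -7$
$v^{2}{\left(-5,10 \right)} = \left(-7\right)^{2} = 49$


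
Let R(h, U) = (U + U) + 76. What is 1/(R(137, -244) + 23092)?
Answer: 1/22680 ≈ 4.4092e-5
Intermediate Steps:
R(h, U) = 76 + 2*U (R(h, U) = 2*U + 76 = 76 + 2*U)
1/(R(137, -244) + 23092) = 1/((76 + 2*(-244)) + 23092) = 1/((76 - 488) + 23092) = 1/(-412 + 23092) = 1/22680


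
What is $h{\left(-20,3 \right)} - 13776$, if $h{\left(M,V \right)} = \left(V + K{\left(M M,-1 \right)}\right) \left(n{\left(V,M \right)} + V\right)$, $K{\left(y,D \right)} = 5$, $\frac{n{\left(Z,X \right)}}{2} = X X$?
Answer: $-7352$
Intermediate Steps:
$n{\left(Z,X \right)} = 2 X^{2}$ ($n{\left(Z,X \right)} = 2 X X = 2 X^{2}$)
$h{\left(M,V \right)} = \left(5 + V\right) \left(V + 2 M^{2}\right)$ ($h{\left(M,V \right)} = \left(V + 5\right) \left(2 M^{2} + V\right) = \left(5 + V\right) \left(V + 2 M^{2}\right)$)
$h{\left(-20,3 \right)} - 13776 = \left(3^{2} + 5 \cdot 3 + 10 \left(-20\right)^{2} + 2 \cdot 3 \left(-20\right)^{2}\right) - 13776 = \left(9 + 15 + 10 \cdot 400 + 2 \cdot 3 \cdot 400\right) - 13776 = \left(9 + 15 + 4000 + 2400\right) - 13776 = 6424 - 13776 = -7352$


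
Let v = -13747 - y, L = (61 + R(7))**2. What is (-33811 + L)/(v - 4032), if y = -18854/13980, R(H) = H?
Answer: 204017130/124265783 ≈ 1.6418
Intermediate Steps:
y = -9427/6990 (y = -18854*1/13980 = -9427/6990 ≈ -1.3486)
L = 4624 (L = (61 + 7)**2 = 68**2 = 4624)
v = -96082103/6990 (v = -13747 - 1*(-9427/6990) = -13747 + 9427/6990 = -96082103/6990 ≈ -13746.)
(-33811 + L)/(v - 4032) = (-33811 + 4624)/(-96082103/6990 - 4032) = -29187/(-124265783/6990) = -29187*(-6990/124265783) = 204017130/124265783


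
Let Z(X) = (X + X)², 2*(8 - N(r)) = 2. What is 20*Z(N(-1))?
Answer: 3920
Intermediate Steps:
N(r) = 7 (N(r) = 8 - ½*2 = 8 - 1 = 7)
Z(X) = 4*X² (Z(X) = (2*X)² = 4*X²)
20*Z(N(-1)) = 20*(4*7²) = 20*(4*49) = 20*196 = 3920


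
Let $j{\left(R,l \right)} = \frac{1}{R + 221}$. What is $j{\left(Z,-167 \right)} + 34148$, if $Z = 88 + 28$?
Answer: $\frac{11507877}{337} \approx 34148.0$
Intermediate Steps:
$Z = 116$
$j{\left(R,l \right)} = \frac{1}{221 + R}$
$j{\left(Z,-167 \right)} + 34148 = \frac{1}{221 + 116} + 34148 = \frac{1}{337} + 34148 = \frac{11507877}{337}$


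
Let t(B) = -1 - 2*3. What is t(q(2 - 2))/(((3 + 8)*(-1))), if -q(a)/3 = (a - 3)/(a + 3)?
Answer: 7/11 ≈ 0.63636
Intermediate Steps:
q(a) = -3*(-3 + a)/(3 + a) (q(a) = -3*(a - 3)/(a + 3) = -3*(-3 + a)/(3 + a))
t(B) = -7 (t(B) = -1 - 6 = -7)
t(q(2 - 2))/(((3 + 8)*(-1))) = -7*(-1/(3 + 8)) = -7/(11*(-1)) = -7/(-11) = -7*(-1/11) = 7/11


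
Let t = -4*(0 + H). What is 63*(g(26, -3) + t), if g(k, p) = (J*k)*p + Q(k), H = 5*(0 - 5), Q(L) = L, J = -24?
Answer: 125874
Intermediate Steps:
H = -25 (H = 5*(-5) = -25)
g(k, p) = k - 24*k*p (g(k, p) = (-24*k)*p + k = -24*k*p + k = k - 24*k*p)
t = 100 (t = -4*(0 - 25) = -4*(-25) = 100)
63*(g(26, -3) + t) = 63*(26*(1 - 24*(-3)) + 100) = 63*(26*(1 + 72) + 100) = 63*(26*73 + 100) = 63*(1898 + 100) = 63*1998 = 125874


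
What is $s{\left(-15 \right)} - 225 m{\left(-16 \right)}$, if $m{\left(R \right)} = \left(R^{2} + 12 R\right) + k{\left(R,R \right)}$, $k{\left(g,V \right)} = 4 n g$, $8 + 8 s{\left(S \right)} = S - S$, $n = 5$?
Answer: $57599$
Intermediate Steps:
$s{\left(S \right)} = -1$ ($s{\left(S \right)} = -1 + \frac{S - S}{8} = -1 + \frac{1}{8} \cdot 0 = -1 + 0 = -1$)
$k{\left(g,V \right)} = 20 g$ ($k{\left(g,V \right)} = 4 \cdot 5 g = 20 g$)
$m{\left(R \right)} = R^{2} + 32 R$ ($m{\left(R \right)} = \left(R^{2} + 12 R\right) + 20 R = R^{2} + 32 R$)
$s{\left(-15 \right)} - 225 m{\left(-16 \right)} = -1 - 225 \left(- 16 \left(32 - 16\right)\right) = -1 - 225 \left(\left(-16\right) 16\right) = -1 - -57600 = -1 + 57600 = 57599$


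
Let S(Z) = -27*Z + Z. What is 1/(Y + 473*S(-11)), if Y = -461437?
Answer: -1/326159 ≈ -3.0660e-6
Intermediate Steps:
S(Z) = -26*Z
1/(Y + 473*S(-11)) = 1/(-461437 + 473*(-26*(-11))) = 1/(-461437 + 473*286) = 1/(-461437 + 135278) = 1/(-326159) = -1/326159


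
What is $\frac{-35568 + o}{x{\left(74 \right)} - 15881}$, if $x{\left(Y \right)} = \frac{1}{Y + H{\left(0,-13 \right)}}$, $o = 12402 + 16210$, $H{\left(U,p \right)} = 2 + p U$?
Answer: $\frac{528656}{1206955} \approx 0.43801$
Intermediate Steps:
$H{\left(U,p \right)} = 2 + U p$
$o = 28612$
$x{\left(Y \right)} = \frac{1}{2 + Y}$ ($x{\left(Y \right)} = \frac{1}{Y + \left(2 + 0 \left(-13\right)\right)} = \frac{1}{Y + \left(2 + 0\right)} = \frac{1}{Y + 2} = \frac{1}{2 + Y}$)
$\frac{-35568 + o}{x{\left(74 \right)} - 15881} = \frac{-35568 + 28612}{\frac{1}{2 + 74} - 15881} = - \frac{6956}{\frac{1}{76} - 15881} = - \frac{6956}{- \frac{1206955}{76}} = \left(-6956\right) \left(- \frac{76}{1206955}\right) = \frac{528656}{1206955}$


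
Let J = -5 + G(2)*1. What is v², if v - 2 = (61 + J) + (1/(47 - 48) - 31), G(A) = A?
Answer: 784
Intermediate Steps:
J = -3 (J = -5 + 2*1 = -5 + 2 = -3)
v = 28 (v = 2 + ((61 - 3) + (1/(47 - 48) - 31)) = 2 + (58 + (1/(-1) - 31)) = 2 + (58 + (-1 - 31)) = 2 + (58 - 32) = 2 + 26 = 28)
v² = 28² = 784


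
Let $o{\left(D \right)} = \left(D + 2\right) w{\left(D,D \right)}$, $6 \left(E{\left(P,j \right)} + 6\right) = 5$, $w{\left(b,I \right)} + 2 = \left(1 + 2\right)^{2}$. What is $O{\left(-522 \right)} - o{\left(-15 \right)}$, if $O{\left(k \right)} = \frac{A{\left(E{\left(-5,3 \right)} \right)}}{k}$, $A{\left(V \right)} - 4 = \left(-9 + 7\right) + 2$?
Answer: $\frac{23749}{261} \approx 90.992$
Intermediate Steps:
$w{\left(b,I \right)} = 7$ ($w{\left(b,I \right)} = -2 + \left(1 + 2\right)^{2} = -2 + 3^{2} = -2 + 9 = 7$)
$E{\left(P,j \right)} = - \frac{31}{6}$ ($E{\left(P,j \right)} = -6 + \frac{1}{6} \cdot 5 = -6 + \frac{5}{6} = - \frac{31}{6}$)
$A{\left(V \right)} = 4$ ($A{\left(V \right)} = 4 + \left(\left(-9 + 7\right) + 2\right) = 4 + \left(-2 + 2\right) = 4 + 0 = 4$)
$o{\left(D \right)} = 14 + 7 D$ ($o{\left(D \right)} = \left(D + 2\right) 7 = \left(2 + D\right) 7 = 14 + 7 D$)
$O{\left(k \right)} = \frac{4}{k}$
$O{\left(-522 \right)} - o{\left(-15 \right)} = \frac{4}{-522} - \left(14 + 7 \left(-15\right)\right) = 4 \left(- \frac{1}{522}\right) - \left(14 - 105\right) = - \frac{2}{261} - -91 = - \frac{2}{261} + 91 = \frac{23749}{261}$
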